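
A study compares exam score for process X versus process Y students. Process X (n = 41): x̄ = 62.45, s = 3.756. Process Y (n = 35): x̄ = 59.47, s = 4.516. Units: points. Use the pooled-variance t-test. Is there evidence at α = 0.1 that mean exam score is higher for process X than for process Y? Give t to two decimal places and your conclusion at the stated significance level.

Let group 1 = process X, group 2 = process Y. H0: μ_1 = μ_2; H1: μ_1 > μ_2 (two-sample pooled-variance t-test, right-tailed).
s_p² = [(41−1)·3.756² + (35−1)·4.516²]/(41+35−2) = 16.996
t = (62.45 − 59.47)/√[16.996·(1/41 + 1/35)] = 3.14
df = n₁ + n₂ − 2 = 74
p-value = P(T ≥ 3.14) ≈ 0.001
Since p ≈ 0.001 < α = 0.1, reject H0; the evidence is statistically significant.

t = 3.14; reject H0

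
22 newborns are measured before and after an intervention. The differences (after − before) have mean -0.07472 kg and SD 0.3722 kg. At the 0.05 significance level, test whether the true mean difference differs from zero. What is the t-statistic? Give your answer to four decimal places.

H0: μ_d = 0; H1: μ_d ≠ 0 (paired t-test on the differences, two-sided).
t = d̄/(s_d/√n) = -0.07472/(0.3722/√22) = -0.9416
df = n − 1 = 21
Two-sided p-value ≈ 0.357
Since p ≈ 0.357 > α = 0.05, fail to reject H0; the evidence is not statistically significant.

-0.9416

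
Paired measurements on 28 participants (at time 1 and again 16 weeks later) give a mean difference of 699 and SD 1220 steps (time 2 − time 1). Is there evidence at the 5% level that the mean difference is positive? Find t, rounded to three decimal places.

H0: μ_d = 0; H1: μ_d > 0 (paired t-test on the differences, right-tailed).
t = d̄/(s_d/√n) = 699/(1220/√28) = 3.032
df = n − 1 = 27
p-value = P(T ≥ 3.032) ≈ 0.0027
Since p ≈ 0.0027 < α = 0.05, reject H0; the evidence is statistically significant.

3.032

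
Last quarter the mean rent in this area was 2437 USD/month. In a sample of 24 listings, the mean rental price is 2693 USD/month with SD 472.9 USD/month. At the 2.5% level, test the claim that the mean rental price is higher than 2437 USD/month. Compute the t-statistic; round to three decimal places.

H0: μ = 2437; H1: μ > 2437 (one-sample t-test, right-tailed).
t = (x̄ − μ₀)/(s/√n) = (2693 − 2437)/(472.9/√24) = 2.652
df = n − 1 = 23
p-value = P(T ≥ 2.652) ≈ 0.0071
Since p ≈ 0.0071 < α = 0.025, reject H0; the data support H1.

2.652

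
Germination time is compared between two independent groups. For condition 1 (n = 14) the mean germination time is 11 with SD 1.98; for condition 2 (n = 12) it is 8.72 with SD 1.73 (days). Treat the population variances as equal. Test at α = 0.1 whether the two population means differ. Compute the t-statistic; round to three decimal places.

Let group 1 = condition 1, group 2 = condition 2. H0: μ_1 = μ_2; H1: μ_1 ≠ μ_2 (two-sample pooled-variance t-test, two-sided).
s_p² = [(14−1)·1.98² + (12−1)·1.73²]/(14+12−2) = 3.4953
t = (11 − 8.72)/√[3.4953·(1/14 + 1/12)] = 3.100
df = n₁ + n₂ − 2 = 24
Two-sided p-value ≈ 0.005
Since p ≈ 0.005 < α = 0.1, reject H0; the evidence is statistically significant.

3.100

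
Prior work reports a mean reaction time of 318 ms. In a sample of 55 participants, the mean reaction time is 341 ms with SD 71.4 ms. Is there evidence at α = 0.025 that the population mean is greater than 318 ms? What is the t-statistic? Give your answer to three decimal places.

H0: μ = 318; H1: μ > 318 (one-sample t-test, right-tailed).
t = (x̄ − μ₀)/(s/√n) = (341 − 318)/(71.4/√55) = 2.389
df = n − 1 = 54
p-value = P(T ≥ 2.389) ≈ 0.010
Since p ≈ 0.010 < α = 0.025, reject H0; the evidence is statistically significant.

2.389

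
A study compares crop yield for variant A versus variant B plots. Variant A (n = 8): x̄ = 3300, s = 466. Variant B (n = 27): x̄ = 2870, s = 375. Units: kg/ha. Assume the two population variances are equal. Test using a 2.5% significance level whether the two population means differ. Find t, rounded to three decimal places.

Let group 1 = variant A, group 2 = variant B. H0: μ_1 = μ_2; H1: μ_1 ≠ μ_2 (two-sample pooled-variance t-test, two-sided).
s_p² = [(8−1)·466² + (27−1)·375²]/(8+27−2) = 156859
t = (3300 − 2870)/√[156859·(1/8 + 1/27)] = 2.697
df = n₁ + n₂ − 2 = 33
Two-sided p-value ≈ 0.011
Since p ≈ 0.011 < α = 0.025, reject H0; the data support H1.

2.697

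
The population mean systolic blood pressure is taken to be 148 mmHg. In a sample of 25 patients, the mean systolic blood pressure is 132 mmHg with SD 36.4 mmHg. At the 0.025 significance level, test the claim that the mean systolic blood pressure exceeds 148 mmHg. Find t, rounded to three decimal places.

-2.198

H0: μ = 148; H1: μ > 148 (one-sample t-test, right-tailed).
t = (x̄ − μ₀)/(s/√n) = (132 − 148)/(36.4/√25) = -2.198
df = n − 1 = 24
p-value = P(T ≥ -2.198) ≈ 0.981
Since p ≈ 0.981 > α = 0.025, fail to reject H0; the evidence is not statistically significant.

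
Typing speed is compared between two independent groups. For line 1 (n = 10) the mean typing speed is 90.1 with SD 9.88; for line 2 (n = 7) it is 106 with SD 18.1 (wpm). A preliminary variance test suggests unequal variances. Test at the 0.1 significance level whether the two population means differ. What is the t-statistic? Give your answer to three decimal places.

Let group 1 = line 1, group 2 = line 2. H0: μ_1 = μ_2; H1: μ_1 ≠ μ_2 (Welch's two-sample t-test, two-sided).
t = (x̄_1 − x̄_2)/√(s_1²/n_1 + s_2²/n_2) = (90.1 − 106)/√(9.88²/10 + 18.1²/7) = -2.114
Welch–Satterthwaite df ≈ 8.52
Two-sided p-value ≈ 0.0654
Since p ≈ 0.0654 < α = 0.1, reject H0; the data support H1.

-2.114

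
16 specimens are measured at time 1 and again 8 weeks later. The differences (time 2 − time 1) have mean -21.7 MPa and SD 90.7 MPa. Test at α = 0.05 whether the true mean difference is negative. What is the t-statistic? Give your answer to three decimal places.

-0.957

H0: μ_d = 0; H1: μ_d < 0 (paired t-test on the differences, left-tailed).
t = d̄/(s_d/√n) = -21.7/(90.7/√16) = -0.957
df = n − 1 = 15
p-value = P(T ≤ -0.957) ≈ 0.177
Since p ≈ 0.177 > α = 0.05, fail to reject H0; the data do not provide sufficient evidence against H0.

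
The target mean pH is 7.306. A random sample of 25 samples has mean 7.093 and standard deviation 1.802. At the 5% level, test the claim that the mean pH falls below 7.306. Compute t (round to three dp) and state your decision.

t = -0.591; fail to reject H0

H0: μ = 7.306; H1: μ < 7.306 (one-sample t-test, left-tailed).
t = (x̄ − μ₀)/(s/√n) = (7.093 − 7.306)/(1.802/√25) = -0.591
df = n − 1 = 24
p-value = P(T ≤ -0.591) ≈ 0.2800
Since p ≈ 0.2800 > α = 0.05, fail to reject H0; the data do not provide sufficient evidence against H0.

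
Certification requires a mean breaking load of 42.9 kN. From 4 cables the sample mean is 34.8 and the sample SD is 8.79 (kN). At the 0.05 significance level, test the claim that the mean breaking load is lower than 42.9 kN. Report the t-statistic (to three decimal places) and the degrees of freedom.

H0: μ = 42.9; H1: μ < 42.9 (one-sample t-test, left-tailed).
t = (x̄ − μ₀)/(s/√n) = (34.8 − 42.9)/(8.79/√4) = -1.843
df = n − 1 = 3
p-value = P(T ≤ -1.843) ≈ 0.081
Since p ≈ 0.081 > α = 0.05, fail to reject H0; the data do not provide sufficient evidence against H0.

t = -1.843, df = 3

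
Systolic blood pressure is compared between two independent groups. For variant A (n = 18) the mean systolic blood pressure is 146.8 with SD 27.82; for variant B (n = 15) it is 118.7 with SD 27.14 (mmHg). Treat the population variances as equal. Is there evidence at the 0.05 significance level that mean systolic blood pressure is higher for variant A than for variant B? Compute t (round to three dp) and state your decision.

Let group 1 = variant A, group 2 = variant B. H0: μ_1 = μ_2; H1: μ_1 > μ_2 (two-sample pooled-variance t-test, right-tailed).
s_p² = [(18−1)·27.82² + (15−1)·27.14²]/(18+15−2) = 757.074
t = (146.8 − 118.7)/√[757.074·(1/18 + 1/15)] = 2.921
df = n₁ + n₂ − 2 = 31
p-value = P(T ≥ 2.921) ≈ 0.003
Since p ≈ 0.003 < α = 0.05, reject H0; the evidence is statistically significant.

t = 2.921; reject H0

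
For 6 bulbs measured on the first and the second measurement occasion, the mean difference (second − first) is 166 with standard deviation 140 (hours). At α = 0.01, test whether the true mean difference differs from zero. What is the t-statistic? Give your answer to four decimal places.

H0: μ_d = 0; H1: μ_d ≠ 0 (paired t-test on the differences, two-sided).
t = d̄/(s_d/√n) = 166/(140/√6) = 2.9044
df = n − 1 = 5
Two-sided p-value ≈ 0.0336
Since p ≈ 0.0336 > α = 0.01, fail to reject H0; the data do not provide sufficient evidence against H0.

2.9044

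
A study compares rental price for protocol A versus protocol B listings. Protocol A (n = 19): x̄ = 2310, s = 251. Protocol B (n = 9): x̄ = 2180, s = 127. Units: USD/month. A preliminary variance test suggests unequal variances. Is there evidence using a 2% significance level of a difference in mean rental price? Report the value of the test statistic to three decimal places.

Let group 1 = protocol A, group 2 = protocol B. H0: μ_1 = μ_2; H1: μ_1 ≠ μ_2 (Welch's two-sample t-test, two-sided).
t = (x̄_1 − x̄_2)/√(s_1²/n_1 + s_2²/n_2) = (2310 − 2180)/√(251²/19 + 127²/9) = 1.819
Welch–Satterthwaite df ≈ 25.77
Two-sided p-value ≈ 0.0806
Since p ≈ 0.0806 > α = 0.02, fail to reject H0; the data do not provide sufficient evidence against H0.

1.819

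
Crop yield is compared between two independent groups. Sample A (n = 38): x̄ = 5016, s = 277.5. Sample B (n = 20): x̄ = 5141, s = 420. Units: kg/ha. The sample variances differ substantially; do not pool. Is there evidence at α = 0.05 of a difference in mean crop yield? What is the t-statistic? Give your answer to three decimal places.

-1.200

Let group 1 = sample A, group 2 = sample B. H0: μ_1 = μ_2; H1: μ_1 ≠ μ_2 (Welch's two-sample t-test, two-sided).
t = (x̄_1 − x̄_2)/√(s_1²/n_1 + s_2²/n_2) = (5016 − 5141)/√(277.5²/38 + 420²/20) = -1.200
Welch–Satterthwaite df ≈ 27.98
Two-sided p-value ≈ 0.240
Since p ≈ 0.240 > α = 0.05, fail to reject H0; the evidence is not statistically significant.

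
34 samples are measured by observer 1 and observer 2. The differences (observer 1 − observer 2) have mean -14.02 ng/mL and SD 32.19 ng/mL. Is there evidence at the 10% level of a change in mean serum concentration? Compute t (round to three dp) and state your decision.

t = -2.540; reject H0

H0: μ_d = 0; H1: μ_d ≠ 0 (paired t-test on the differences, two-sided).
t = d̄/(s_d/√n) = -14.02/(32.19/√34) = -2.540
df = n − 1 = 33
Two-sided p-value ≈ 0.016
Since p ≈ 0.016 < α = 0.1, reject H0; the evidence is statistically significant.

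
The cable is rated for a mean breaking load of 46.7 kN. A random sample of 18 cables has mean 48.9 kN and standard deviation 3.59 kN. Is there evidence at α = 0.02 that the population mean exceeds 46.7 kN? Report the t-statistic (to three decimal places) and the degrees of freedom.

t = 2.600, df = 17

H0: μ = 46.7; H1: μ > 46.7 (one-sample t-test, right-tailed).
t = (x̄ − μ₀)/(s/√n) = (48.9 − 46.7)/(3.59/√18) = 2.600
df = n − 1 = 17
p-value = P(T ≥ 2.600) ≈ 0.009
Since p ≈ 0.009 < α = 0.02, reject H0; the evidence is statistically significant.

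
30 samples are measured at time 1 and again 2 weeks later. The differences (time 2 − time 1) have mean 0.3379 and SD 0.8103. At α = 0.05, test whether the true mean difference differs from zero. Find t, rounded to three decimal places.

H0: μ_d = 0; H1: μ_d ≠ 0 (paired t-test on the differences, two-sided).
t = d̄/(s_d/√n) = 0.3379/(0.8103/√30) = 2.284
df = n − 1 = 29
Two-sided p-value ≈ 0.030
Since p ≈ 0.030 < α = 0.05, reject H0; the evidence is statistically significant.

2.284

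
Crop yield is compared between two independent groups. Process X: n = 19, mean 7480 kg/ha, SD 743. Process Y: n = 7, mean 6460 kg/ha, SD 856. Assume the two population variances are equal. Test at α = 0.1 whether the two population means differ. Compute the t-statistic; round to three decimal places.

2.985

Let group 1 = process X, group 2 = process Y. H0: μ_1 = μ_2; H1: μ_1 ≠ μ_2 (two-sample pooled-variance t-test, two-sided).
s_p² = [(19−1)·743² + (7−1)·856²]/(19+7−2) = 597221
t = (7480 − 6460)/√[597221·(1/19 + 1/7)] = 2.985
df = n₁ + n₂ − 2 = 24
Two-sided p-value ≈ 0.0064
Since p ≈ 0.0064 < α = 0.1, reject H0; the evidence is statistically significant.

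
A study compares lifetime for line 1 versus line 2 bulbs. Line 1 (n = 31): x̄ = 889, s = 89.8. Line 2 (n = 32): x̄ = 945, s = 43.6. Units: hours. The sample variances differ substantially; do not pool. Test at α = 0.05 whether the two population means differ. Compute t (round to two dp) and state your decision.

Let group 1 = line 1, group 2 = line 2. H0: μ_1 = μ_2; H1: μ_1 ≠ μ_2 (Welch's two-sample t-test, two-sided).
t = (x̄_1 − x̄_2)/√(s_1²/n_1 + s_2²/n_2) = (889 − 945)/√(89.8²/31 + 43.6²/32) = -3.13
Welch–Satterthwaite df ≈ 43.09
Two-sided p-value ≈ 0.003
Since p ≈ 0.003 < α = 0.05, reject H0; the evidence is statistically significant.

t = -3.13; reject H0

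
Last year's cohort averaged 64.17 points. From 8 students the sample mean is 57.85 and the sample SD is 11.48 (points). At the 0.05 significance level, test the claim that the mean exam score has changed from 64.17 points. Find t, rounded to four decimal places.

-1.5571

H0: μ = 64.17; H1: μ ≠ 64.17 (one-sample t-test, two-sided).
t = (x̄ − μ₀)/(s/√n) = (57.85 − 64.17)/(11.48/√8) = -1.5571
df = n − 1 = 7
Two-sided p-value ≈ 0.163
Since p ≈ 0.163 > α = 0.05, fail to reject H0; the evidence is not statistically significant.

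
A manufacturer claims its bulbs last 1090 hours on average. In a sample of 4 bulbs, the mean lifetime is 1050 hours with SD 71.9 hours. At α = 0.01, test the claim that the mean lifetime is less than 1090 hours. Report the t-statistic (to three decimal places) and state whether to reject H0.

H0: μ = 1090; H1: μ < 1090 (one-sample t-test, left-tailed).
t = (x̄ − μ₀)/(s/√n) = (1050 − 1090)/(71.9/√4) = -1.113
df = n − 1 = 3
p-value = P(T ≤ -1.113) ≈ 0.1735
Since p ≈ 0.1735 > α = 0.01, fail to reject H0; the data do not provide sufficient evidence against H0.

t = -1.113; fail to reject H0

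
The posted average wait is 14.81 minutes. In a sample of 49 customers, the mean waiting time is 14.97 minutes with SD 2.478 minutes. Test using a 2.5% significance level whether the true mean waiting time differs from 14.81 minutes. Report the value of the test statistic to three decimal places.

0.452

H0: μ = 14.81; H1: μ ≠ 14.81 (one-sample t-test, two-sided).
t = (x̄ − μ₀)/(s/√n) = (14.97 − 14.81)/(2.478/√49) = 0.452
df = n − 1 = 48
Two-sided p-value ≈ 0.6533
Since p ≈ 0.6533 > α = 0.025, fail to reject H0; the evidence is not statistically significant.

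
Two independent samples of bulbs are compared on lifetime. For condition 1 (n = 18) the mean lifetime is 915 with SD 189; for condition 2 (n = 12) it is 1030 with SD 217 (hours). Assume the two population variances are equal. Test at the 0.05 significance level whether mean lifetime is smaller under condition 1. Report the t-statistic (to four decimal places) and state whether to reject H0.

Let group 1 = condition 1, group 2 = condition 2. H0: μ_1 = μ_2; H1: μ_1 < μ_2 (two-sample pooled-variance t-test, left-tailed).
s_p² = [(18−1)·189² + (12−1)·217²]/(18+12−2) = 40187
t = (915 − 1030)/√[40187·(1/18 + 1/12)] = -1.5393
df = n₁ + n₂ − 2 = 28
p-value = P(T ≤ -1.5393) ≈ 0.0675
Since p ≈ 0.0675 > α = 0.05, fail to reject H0; the evidence is not statistically significant.

t = -1.5393; fail to reject H0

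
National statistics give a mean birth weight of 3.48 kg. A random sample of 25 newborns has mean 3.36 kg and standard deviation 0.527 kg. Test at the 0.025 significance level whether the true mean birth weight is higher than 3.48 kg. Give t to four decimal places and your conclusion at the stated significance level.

t = -1.1385; fail to reject H0

H0: μ = 3.48; H1: μ > 3.48 (one-sample t-test, right-tailed).
t = (x̄ − μ₀)/(s/√n) = (3.36 − 3.48)/(0.527/√25) = -1.1385
df = n − 1 = 24
p-value = P(T ≥ -1.1385) ≈ 0.867
Since p ≈ 0.867 > α = 0.025, fail to reject H0; the data do not provide sufficient evidence against H0.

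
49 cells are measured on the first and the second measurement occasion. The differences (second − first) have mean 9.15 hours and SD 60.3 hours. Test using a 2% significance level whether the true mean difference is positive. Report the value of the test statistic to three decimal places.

H0: μ_d = 0; H1: μ_d > 0 (paired t-test on the differences, right-tailed).
t = d̄/(s_d/√n) = 9.15/(60.3/√49) = 1.062
df = n − 1 = 48
p-value = P(T ≥ 1.062) ≈ 0.147
Since p ≈ 0.147 > α = 0.02, fail to reject H0; the data do not provide sufficient evidence against H0.

1.062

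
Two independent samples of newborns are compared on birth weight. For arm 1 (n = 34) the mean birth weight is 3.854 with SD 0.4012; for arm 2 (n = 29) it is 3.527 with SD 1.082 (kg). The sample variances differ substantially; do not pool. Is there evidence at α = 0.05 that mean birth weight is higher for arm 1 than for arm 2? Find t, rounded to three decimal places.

Let group 1 = arm 1, group 2 = arm 2. H0: μ_1 = μ_2; H1: μ_1 > μ_2 (Welch's two-sample t-test, right-tailed).
t = (x̄_1 − x̄_2)/√(s_1²/n_1 + s_2²/n_2) = (3.854 − 3.527)/√(0.4012²/34 + 1.082²/29) = 1.540
Welch–Satterthwaite df ≈ 34.55
p-value = P(T ≥ 1.540) ≈ 0.0664
Since p ≈ 0.0664 > α = 0.05, fail to reject H0; the evidence is not statistically significant.

1.540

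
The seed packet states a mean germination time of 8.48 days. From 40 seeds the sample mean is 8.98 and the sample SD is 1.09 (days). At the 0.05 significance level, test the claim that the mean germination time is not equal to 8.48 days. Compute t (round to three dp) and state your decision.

t = 2.901; reject H0

H0: μ = 8.48; H1: μ ≠ 8.48 (one-sample t-test, two-sided).
t = (x̄ − μ₀)/(s/√n) = (8.98 − 8.48)/(1.09/√40) = 2.901
df = n − 1 = 39
Two-sided p-value ≈ 0.0061
Since p ≈ 0.0061 < α = 0.05, reject H0; the data support H1.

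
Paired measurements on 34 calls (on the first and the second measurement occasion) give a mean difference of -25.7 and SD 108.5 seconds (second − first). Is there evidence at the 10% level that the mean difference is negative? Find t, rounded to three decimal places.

-1.381

H0: μ_d = 0; H1: μ_d < 0 (paired t-test on the differences, left-tailed).
t = d̄/(s_d/√n) = -25.7/(108.5/√34) = -1.381
df = n − 1 = 33
p-value = P(T ≤ -1.381) ≈ 0.0883
Since p ≈ 0.0883 < α = 0.1, reject H0; the evidence is statistically significant.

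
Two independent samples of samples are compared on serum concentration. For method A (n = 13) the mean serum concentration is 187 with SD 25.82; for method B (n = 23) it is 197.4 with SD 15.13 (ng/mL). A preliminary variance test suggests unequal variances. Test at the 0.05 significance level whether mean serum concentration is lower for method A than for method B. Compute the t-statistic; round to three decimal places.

Let group 1 = method A, group 2 = method B. H0: μ_1 = μ_2; H1: μ_1 < μ_2 (Welch's two-sample t-test, left-tailed).
t = (x̄_1 − x̄_2)/√(s_1²/n_1 + s_2²/n_2) = (187 − 197.4)/√(25.82²/13 + 15.13²/23) = -1.329
Welch–Satterthwaite df ≈ 16.77
p-value = P(T ≤ -1.329) ≈ 0.1008
Since p ≈ 0.1008 > α = 0.05, fail to reject H0; the data do not provide sufficient evidence against H0.

-1.329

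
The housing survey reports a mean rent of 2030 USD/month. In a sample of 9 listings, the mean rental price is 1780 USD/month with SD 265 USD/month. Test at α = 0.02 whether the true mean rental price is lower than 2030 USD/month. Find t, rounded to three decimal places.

H0: μ = 2030; H1: μ < 2030 (one-sample t-test, left-tailed).
t = (x̄ − μ₀)/(s/√n) = (1780 − 2030)/(265/√9) = -2.830
df = n − 1 = 8
p-value = P(T ≤ -2.830) ≈ 0.0111
Since p ≈ 0.0111 < α = 0.02, reject H0; the data support H1.

-2.830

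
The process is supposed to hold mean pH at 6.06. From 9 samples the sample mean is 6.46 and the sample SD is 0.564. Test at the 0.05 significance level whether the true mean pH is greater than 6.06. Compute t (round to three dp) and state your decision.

H0: μ = 6.06; H1: μ > 6.06 (one-sample t-test, right-tailed).
t = (x̄ − μ₀)/(s/√n) = (6.46 − 6.06)/(0.564/√9) = 2.128
df = n − 1 = 8
p-value = P(T ≥ 2.128) ≈ 0.033
Since p ≈ 0.033 < α = 0.05, reject H0; the data support H1.

t = 2.128; reject H0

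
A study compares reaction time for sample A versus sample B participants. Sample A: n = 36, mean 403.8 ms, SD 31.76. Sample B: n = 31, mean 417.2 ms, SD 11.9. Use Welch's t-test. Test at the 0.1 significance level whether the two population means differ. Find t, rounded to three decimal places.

Let group 1 = sample A, group 2 = sample B. H0: μ_1 = μ_2; H1: μ_1 ≠ μ_2 (Welch's two-sample t-test, two-sided).
t = (x̄_1 − x̄_2)/√(s_1²/n_1 + s_2²/n_2) = (403.8 − 417.2)/√(31.76²/36 + 11.9²/31) = -2.347
Welch–Satterthwaite df ≈ 45.92
Two-sided p-value ≈ 0.023
Since p ≈ 0.023 < α = 0.1, reject H0; the data support H1.

-2.347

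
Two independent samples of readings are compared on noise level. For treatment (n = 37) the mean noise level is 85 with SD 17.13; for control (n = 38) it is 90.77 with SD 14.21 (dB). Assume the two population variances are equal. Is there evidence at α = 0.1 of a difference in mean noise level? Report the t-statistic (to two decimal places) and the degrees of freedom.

t = -1.59, df = 73

Let group 1 = treatment, group 2 = control. H0: μ_1 = μ_2; H1: μ_1 ≠ μ_2 (two-sample pooled-variance t-test, two-sided).
s_p² = [(37−1)·17.13² + (38−1)·14.21²]/(37+38−2) = 247.054
t = (85 − 90.77)/√[247.054·(1/37 + 1/38)] = -1.59
df = n₁ + n₂ − 2 = 73
Two-sided p-value ≈ 0.1163
Since p ≈ 0.1163 > α = 0.1, fail to reject H0; the data do not provide sufficient evidence against H0.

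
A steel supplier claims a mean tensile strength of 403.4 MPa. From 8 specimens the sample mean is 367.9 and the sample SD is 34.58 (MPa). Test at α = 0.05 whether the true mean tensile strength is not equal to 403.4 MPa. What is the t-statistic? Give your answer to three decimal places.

H0: μ = 403.4; H1: μ ≠ 403.4 (one-sample t-test, two-sided).
t = (x̄ − μ₀)/(s/√n) = (367.9 − 403.4)/(34.58/√8) = -2.904
df = n − 1 = 7
Two-sided p-value ≈ 0.0229
Since p ≈ 0.0229 < α = 0.05, reject H0; the evidence is statistically significant.

-2.904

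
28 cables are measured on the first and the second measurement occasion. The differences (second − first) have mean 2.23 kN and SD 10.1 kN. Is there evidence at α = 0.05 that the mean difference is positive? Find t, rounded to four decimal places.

1.1683

H0: μ_d = 0; H1: μ_d > 0 (paired t-test on the differences, right-tailed).
t = d̄/(s_d/√n) = 2.23/(10.1/√28) = 1.1683
df = n − 1 = 27
p-value = P(T ≥ 1.1683) ≈ 0.1264
Since p ≈ 0.1264 > α = 0.05, fail to reject H0; the data do not provide sufficient evidence against H0.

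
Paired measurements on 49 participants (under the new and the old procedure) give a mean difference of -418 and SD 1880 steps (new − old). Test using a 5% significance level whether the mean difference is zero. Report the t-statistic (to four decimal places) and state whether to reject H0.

H0: μ_d = 0; H1: μ_d ≠ 0 (paired t-test on the differences, two-sided).
t = d̄/(s_d/√n) = -418/(1880/√49) = -1.5564
df = n − 1 = 48
Two-sided p-value ≈ 0.126
Since p ≈ 0.126 > α = 0.05, fail to reject H0; the data do not provide sufficient evidence against H0.

t = -1.5564; fail to reject H0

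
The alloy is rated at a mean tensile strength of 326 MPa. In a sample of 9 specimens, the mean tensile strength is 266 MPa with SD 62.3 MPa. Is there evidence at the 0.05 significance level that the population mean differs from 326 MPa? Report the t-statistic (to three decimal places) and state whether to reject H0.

t = -2.889; reject H0

H0: μ = 326; H1: μ ≠ 326 (one-sample t-test, two-sided).
t = (x̄ − μ₀)/(s/√n) = (266 − 326)/(62.3/√9) = -2.889
df = n − 1 = 8
Two-sided p-value ≈ 0.020
Since p ≈ 0.020 < α = 0.05, reject H0; the data support H1.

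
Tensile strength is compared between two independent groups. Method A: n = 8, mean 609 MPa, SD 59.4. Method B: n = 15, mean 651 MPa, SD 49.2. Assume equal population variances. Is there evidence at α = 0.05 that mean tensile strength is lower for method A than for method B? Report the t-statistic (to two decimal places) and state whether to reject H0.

t = -1.82; reject H0

Let group 1 = method A, group 2 = method B. H0: μ_1 = μ_2; H1: μ_1 < μ_2 (two-sample pooled-variance t-test, left-tailed).
s_p² = [(8−1)·59.4² + (15−1)·49.2²]/(8+15−2) = 2789.88
t = (609 − 651)/√[2789.88·(1/8 + 1/15)] = -1.82
df = n₁ + n₂ − 2 = 21
p-value = P(T ≤ -1.82) ≈ 0.0418
Since p ≈ 0.0418 < α = 0.05, reject H0; the evidence is statistically significant.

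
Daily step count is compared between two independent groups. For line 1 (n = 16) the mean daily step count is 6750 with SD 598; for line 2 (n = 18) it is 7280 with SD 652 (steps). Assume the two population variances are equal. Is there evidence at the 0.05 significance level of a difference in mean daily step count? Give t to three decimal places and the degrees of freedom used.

Let group 1 = line 1, group 2 = line 2. H0: μ_1 = μ_2; H1: μ_1 ≠ μ_2 (two-sample pooled-variance t-test, two-sided).
s_p² = [(16−1)·598² + (18−1)·652²]/(16+18−2) = 393463
t = (6750 − 7280)/√[393463·(1/16 + 1/18)] = -2.459
df = n₁ + n₂ − 2 = 32
Two-sided p-value ≈ 0.020
Since p ≈ 0.020 < α = 0.05, reject H0; the evidence is statistically significant.

t = -2.459, df = 32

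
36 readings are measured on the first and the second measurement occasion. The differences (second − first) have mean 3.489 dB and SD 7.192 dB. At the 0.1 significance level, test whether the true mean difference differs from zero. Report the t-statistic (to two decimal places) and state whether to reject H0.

t = 2.91; reject H0

H0: μ_d = 0; H1: μ_d ≠ 0 (paired t-test on the differences, two-sided).
t = d̄/(s_d/√n) = 3.489/(7.192/√36) = 2.91
df = n − 1 = 35
Two-sided p-value ≈ 0.0062
Since p ≈ 0.0062 < α = 0.1, reject H0; the evidence is statistically significant.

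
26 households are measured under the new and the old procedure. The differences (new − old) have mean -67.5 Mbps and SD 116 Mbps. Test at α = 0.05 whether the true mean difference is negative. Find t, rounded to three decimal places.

H0: μ_d = 0; H1: μ_d < 0 (paired t-test on the differences, left-tailed).
t = d̄/(s_d/√n) = -67.5/(116/√26) = -2.967
df = n − 1 = 25
p-value = P(T ≤ -2.967) ≈ 0.003
Since p ≈ 0.003 < α = 0.05, reject H0; the data support H1.

-2.967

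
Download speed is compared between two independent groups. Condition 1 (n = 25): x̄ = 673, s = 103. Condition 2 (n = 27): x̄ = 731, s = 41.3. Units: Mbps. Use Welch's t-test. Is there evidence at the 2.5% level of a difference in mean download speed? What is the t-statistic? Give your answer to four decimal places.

Let group 1 = condition 1, group 2 = condition 2. H0: μ_1 = μ_2; H1: μ_1 ≠ μ_2 (Welch's two-sample t-test, two-sided).
t = (x̄_1 − x̄_2)/√(s_1²/n_1 + s_2²/n_2) = (673 − 731)/√(103²/25 + 41.3²/27) = -2.6268
Welch–Satterthwaite df ≈ 31.04
Two-sided p-value ≈ 0.0133
Since p ≈ 0.0133 < α = 0.025, reject H0; the data support H1.

-2.6268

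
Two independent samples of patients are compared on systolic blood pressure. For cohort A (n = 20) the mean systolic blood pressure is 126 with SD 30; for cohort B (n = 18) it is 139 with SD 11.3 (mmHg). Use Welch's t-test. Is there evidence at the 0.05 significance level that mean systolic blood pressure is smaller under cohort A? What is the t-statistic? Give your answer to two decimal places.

-1.80

Let group 1 = cohort A, group 2 = cohort B. H0: μ_1 = μ_2; H1: μ_1 < μ_2 (Welch's two-sample t-test, left-tailed).
t = (x̄_1 − x̄_2)/√(s_1²/n_1 + s_2²/n_2) = (126 − 139)/√(30²/20 + 11.3²/18) = -1.80
Welch–Satterthwaite df ≈ 24.77
p-value = P(T ≤ -1.80) ≈ 0.042
Since p ≈ 0.042 < α = 0.05, reject H0; the evidence is statistically significant.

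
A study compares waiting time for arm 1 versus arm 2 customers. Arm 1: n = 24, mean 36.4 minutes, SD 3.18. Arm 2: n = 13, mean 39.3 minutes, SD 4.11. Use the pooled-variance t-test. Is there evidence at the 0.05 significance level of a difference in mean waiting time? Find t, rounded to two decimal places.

Let group 1 = arm 1, group 2 = arm 2. H0: μ_1 = μ_2; H1: μ_1 ≠ μ_2 (two-sample pooled-variance t-test, two-sided).
s_p² = [(24−1)·3.18² + (13−1)·4.11²]/(24+13−2) = 12.4369
t = (36.4 − 39.3)/√[12.4369·(1/24 + 1/13)] = -2.39
df = n₁ + n₂ − 2 = 35
Two-sided p-value ≈ 0.022
Since p ≈ 0.022 < α = 0.05, reject H0; the evidence is statistically significant.

-2.39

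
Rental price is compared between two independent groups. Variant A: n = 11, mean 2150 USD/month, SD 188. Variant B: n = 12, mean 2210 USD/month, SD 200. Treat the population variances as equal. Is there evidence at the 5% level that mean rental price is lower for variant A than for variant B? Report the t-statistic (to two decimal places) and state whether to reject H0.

t = -0.74; fail to reject H0

Let group 1 = variant A, group 2 = variant B. H0: μ_1 = μ_2; H1: μ_1 < μ_2 (two-sample pooled-variance t-test, left-tailed).
s_p² = [(11−1)·188² + (12−1)·200²]/(11+12−2) = 37782.9
t = (2150 − 2210)/√[37782.9·(1/11 + 1/12)] = -0.74
df = n₁ + n₂ − 2 = 21
p-value = P(T ≤ -0.74) ≈ 0.234
Since p ≈ 0.234 > α = 0.05, fail to reject H0; the evidence is not statistically significant.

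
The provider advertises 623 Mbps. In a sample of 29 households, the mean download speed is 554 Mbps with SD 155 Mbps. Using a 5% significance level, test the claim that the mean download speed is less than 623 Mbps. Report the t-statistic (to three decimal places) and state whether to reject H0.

t = -2.397; reject H0

H0: μ = 623; H1: μ < 623 (one-sample t-test, left-tailed).
t = (x̄ − μ₀)/(s/√n) = (554 − 623)/(155/√29) = -2.397
df = n − 1 = 28
p-value = P(T ≤ -2.397) ≈ 0.0117
Since p ≈ 0.0117 < α = 0.05, reject H0; the data support H1.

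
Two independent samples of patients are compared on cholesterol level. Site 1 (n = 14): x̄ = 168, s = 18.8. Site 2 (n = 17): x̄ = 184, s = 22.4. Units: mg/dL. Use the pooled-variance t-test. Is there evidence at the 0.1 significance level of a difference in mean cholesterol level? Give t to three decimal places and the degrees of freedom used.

t = -2.125, df = 29

Let group 1 = site 1, group 2 = site 2. H0: μ_1 = μ_2; H1: μ_1 ≠ μ_2 (two-sample pooled-variance t-test, two-sided).
s_p² = [(14−1)·18.8² + (17−1)·22.4²]/(14+17−2) = 435.272
t = (168 − 184)/√[435.272·(1/14 + 1/17)] = -2.125
df = n₁ + n₂ − 2 = 29
Two-sided p-value ≈ 0.0422
Since p ≈ 0.0422 < α = 0.1, reject H0; the data support H1.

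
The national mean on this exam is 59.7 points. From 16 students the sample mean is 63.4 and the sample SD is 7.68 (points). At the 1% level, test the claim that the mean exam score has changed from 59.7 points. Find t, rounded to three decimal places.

H0: μ = 59.7; H1: μ ≠ 59.7 (one-sample t-test, two-sided).
t = (x̄ − μ₀)/(s/√n) = (63.4 − 59.7)/(7.68/√16) = 1.927
df = n − 1 = 15
Two-sided p-value ≈ 0.073
Since p ≈ 0.073 > α = 0.01, fail to reject H0; the evidence is not statistically significant.

1.927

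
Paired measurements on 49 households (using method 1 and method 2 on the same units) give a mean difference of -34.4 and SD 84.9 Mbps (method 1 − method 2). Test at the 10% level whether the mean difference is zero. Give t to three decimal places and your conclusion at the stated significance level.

H0: μ_d = 0; H1: μ_d ≠ 0 (paired t-test on the differences, two-sided).
t = d̄/(s_d/√n) = -34.4/(84.9/√49) = -2.836
df = n − 1 = 48
Two-sided p-value ≈ 0.007
Since p ≈ 0.007 < α = 0.1, reject H0; the data support H1.

t = -2.836; reject H0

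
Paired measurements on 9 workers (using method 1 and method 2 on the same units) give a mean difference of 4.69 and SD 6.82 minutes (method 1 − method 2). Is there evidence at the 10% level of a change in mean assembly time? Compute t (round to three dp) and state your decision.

H0: μ_d = 0; H1: μ_d ≠ 0 (paired t-test on the differences, two-sided).
t = d̄/(s_d/√n) = 4.69/(6.82/√9) = 2.063
df = n − 1 = 8
Two-sided p-value ≈ 0.073
Since p ≈ 0.073 < α = 0.1, reject H0; the data support H1.

t = 2.063; reject H0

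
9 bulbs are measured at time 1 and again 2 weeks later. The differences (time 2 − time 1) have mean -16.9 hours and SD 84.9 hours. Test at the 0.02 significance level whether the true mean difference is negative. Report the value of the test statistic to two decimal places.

-0.60

H0: μ_d = 0; H1: μ_d < 0 (paired t-test on the differences, left-tailed).
t = d̄/(s_d/√n) = -16.9/(84.9/√9) = -0.60
df = n − 1 = 8
p-value = P(T ≤ -0.60) ≈ 0.2835
Since p ≈ 0.2835 > α = 0.02, fail to reject H0; the evidence is not statistically significant.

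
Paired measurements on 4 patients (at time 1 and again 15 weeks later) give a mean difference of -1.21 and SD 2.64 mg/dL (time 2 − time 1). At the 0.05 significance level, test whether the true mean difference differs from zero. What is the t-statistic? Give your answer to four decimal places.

-0.9167

H0: μ_d = 0; H1: μ_d ≠ 0 (paired t-test on the differences, two-sided).
t = d̄/(s_d/√n) = -1.21/(2.64/√4) = -0.9167
df = n − 1 = 3
Two-sided p-value ≈ 0.427
Since p ≈ 0.427 > α = 0.05, fail to reject H0; the data do not provide sufficient evidence against H0.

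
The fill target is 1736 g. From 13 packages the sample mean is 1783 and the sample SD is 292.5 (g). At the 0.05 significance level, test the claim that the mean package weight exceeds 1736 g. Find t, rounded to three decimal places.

0.579

H0: μ = 1736; H1: μ > 1736 (one-sample t-test, right-tailed).
t = (x̄ − μ₀)/(s/√n) = (1783 − 1736)/(292.5/√13) = 0.579
df = n − 1 = 12
p-value = P(T ≥ 0.579) ≈ 0.287
Since p ≈ 0.287 > α = 0.05, fail to reject H0; the evidence is not statistically significant.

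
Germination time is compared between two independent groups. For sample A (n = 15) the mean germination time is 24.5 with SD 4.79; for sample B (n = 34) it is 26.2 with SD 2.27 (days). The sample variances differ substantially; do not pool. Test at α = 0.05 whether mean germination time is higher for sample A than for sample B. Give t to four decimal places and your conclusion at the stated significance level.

Let group 1 = sample A, group 2 = sample B. H0: μ_1 = μ_2; H1: μ_1 > μ_2 (Welch's two-sample t-test, right-tailed).
t = (x̄_1 − x̄_2)/√(s_1²/n_1 + s_2²/n_2) = (24.5 − 26.2)/√(4.79²/15 + 2.27²/34) = -1.3111
Welch–Satterthwaite df ≈ 16.84
p-value = P(T ≥ -1.3111) ≈ 0.8963
Since p ≈ 0.8963 > α = 0.05, fail to reject H0; the evidence is not statistically significant.

t = -1.3111; fail to reject H0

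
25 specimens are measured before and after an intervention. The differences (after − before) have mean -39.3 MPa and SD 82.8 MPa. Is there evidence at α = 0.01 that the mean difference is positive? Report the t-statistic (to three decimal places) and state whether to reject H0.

t = -2.373; fail to reject H0

H0: μ_d = 0; H1: μ_d > 0 (paired t-test on the differences, right-tailed).
t = d̄/(s_d/√n) = -39.3/(82.8/√25) = -2.373
df = n − 1 = 24
p-value = P(T ≥ -2.373) ≈ 0.9870
Since p ≈ 0.9870 > α = 0.01, fail to reject H0; the data do not provide sufficient evidence against H0.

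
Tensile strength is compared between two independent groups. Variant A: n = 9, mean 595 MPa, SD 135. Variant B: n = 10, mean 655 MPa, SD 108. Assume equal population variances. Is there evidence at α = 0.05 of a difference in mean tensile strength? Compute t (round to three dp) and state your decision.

t = -1.075; fail to reject H0

Let group 1 = variant A, group 2 = variant B. H0: μ_1 = μ_2; H1: μ_1 ≠ μ_2 (two-sample pooled-variance t-test, two-sided).
s_p² = [(9−1)·135² + (10−1)·108²]/(9+10−2) = 14751.5
t = (595 − 655)/√[14751.5·(1/9 + 1/10)] = -1.075
df = n₁ + n₂ − 2 = 17
Two-sided p-value ≈ 0.297
Since p ≈ 0.297 > α = 0.05, fail to reject H0; the data do not provide sufficient evidence against H0.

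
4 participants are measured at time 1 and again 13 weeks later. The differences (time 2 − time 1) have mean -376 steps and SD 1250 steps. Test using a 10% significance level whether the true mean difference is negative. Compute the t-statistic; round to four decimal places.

H0: μ_d = 0; H1: μ_d < 0 (paired t-test on the differences, left-tailed).
t = d̄/(s_d/√n) = -376/(1250/√4) = -0.6016
df = n − 1 = 3
p-value = P(T ≤ -0.6016) ≈ 0.2949
Since p ≈ 0.2949 > α = 0.1, fail to reject H0; the data do not provide sufficient evidence against H0.

-0.6016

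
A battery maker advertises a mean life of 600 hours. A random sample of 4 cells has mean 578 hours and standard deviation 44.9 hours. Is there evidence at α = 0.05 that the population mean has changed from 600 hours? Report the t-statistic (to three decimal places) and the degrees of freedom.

t = -0.980, df = 3

H0: μ = 600; H1: μ ≠ 600 (one-sample t-test, two-sided).
t = (x̄ − μ₀)/(s/√n) = (578 − 600)/(44.9/√4) = -0.980
df = n − 1 = 3
Two-sided p-value ≈ 0.399
Since p ≈ 0.399 > α = 0.05, fail to reject H0; the data do not provide sufficient evidence against H0.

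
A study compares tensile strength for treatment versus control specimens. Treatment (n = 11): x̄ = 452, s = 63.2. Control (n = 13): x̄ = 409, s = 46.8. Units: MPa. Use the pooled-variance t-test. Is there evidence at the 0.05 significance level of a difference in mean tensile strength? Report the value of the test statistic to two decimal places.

Let group 1 = treatment, group 2 = control. H0: μ_1 = μ_2; H1: μ_1 ≠ μ_2 (two-sample pooled-variance t-test, two-sided).
s_p² = [(11−1)·63.2² + (13−1)·46.8²]/(11+13−2) = 3010.24
t = (452 − 409)/√[3010.24·(1/11 + 1/13)] = 1.91
df = n₁ + n₂ − 2 = 22
Two-sided p-value ≈ 0.0688
Since p ≈ 0.0688 > α = 0.05, fail to reject H0; the data do not provide sufficient evidence against H0.

1.91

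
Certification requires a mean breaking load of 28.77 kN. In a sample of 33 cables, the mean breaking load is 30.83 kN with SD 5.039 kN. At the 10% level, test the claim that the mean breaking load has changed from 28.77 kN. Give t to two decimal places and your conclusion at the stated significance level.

t = 2.35; reject H0

H0: μ = 28.77; H1: μ ≠ 28.77 (one-sample t-test, two-sided).
t = (x̄ − μ₀)/(s/√n) = (30.83 − 28.77)/(5.039/√33) = 2.35
df = n − 1 = 32
Two-sided p-value ≈ 0.0252
Since p ≈ 0.0252 < α = 0.1, reject H0; the evidence is statistically significant.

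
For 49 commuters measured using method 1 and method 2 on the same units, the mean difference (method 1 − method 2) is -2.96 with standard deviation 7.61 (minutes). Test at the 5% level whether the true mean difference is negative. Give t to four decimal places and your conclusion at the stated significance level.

t = -2.7227; reject H0

H0: μ_d = 0; H1: μ_d < 0 (paired t-test on the differences, left-tailed).
t = d̄/(s_d/√n) = -2.96/(7.61/√49) = -2.7227
df = n − 1 = 48
p-value = P(T ≤ -2.7227) ≈ 0.004
Since p ≈ 0.004 < α = 0.05, reject H0; the data support H1.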